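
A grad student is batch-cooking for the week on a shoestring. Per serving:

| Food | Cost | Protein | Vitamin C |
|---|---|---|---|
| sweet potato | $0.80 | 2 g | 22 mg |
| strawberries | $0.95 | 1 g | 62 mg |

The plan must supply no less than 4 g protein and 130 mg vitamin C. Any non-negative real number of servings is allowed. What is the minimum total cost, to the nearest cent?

$2.53

Minimising a linear cost over {protein ≥ 4, vitamin C ≥ 130, servings ≥ 0} — the optimum is at a vertex, using one or two foods.
sweet potato only: max(4/2, 130/22) = 5.909 servings → $4.73.
strawberries only: max(4/1, 130/62) = 4 servings → $3.80.
sweet potato + strawberries with both tight: 1.157 servings and 1.686 servings → $2.53.
Cheapest feasible corner: $2.53.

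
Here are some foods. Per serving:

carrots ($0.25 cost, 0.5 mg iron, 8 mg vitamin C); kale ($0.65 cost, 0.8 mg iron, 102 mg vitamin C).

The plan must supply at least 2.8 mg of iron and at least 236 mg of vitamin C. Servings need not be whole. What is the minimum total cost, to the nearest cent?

Minimising a linear cost over {iron ≥ 2.8, vitamin C ≥ 236, servings ≥ 0} — the optimum is at a vertex, using one or two foods.
carrots only: max(2.8/0.5, 236/8) = 29.5 servings → $7.38.
kale only: max(2.8/0.8, 236/102) = 3.5 servings → $2.27.
carrots + kale with both tight: 2.17 servings and 2.143 servings → $1.94.
Cheapest feasible corner: $1.94.

$1.94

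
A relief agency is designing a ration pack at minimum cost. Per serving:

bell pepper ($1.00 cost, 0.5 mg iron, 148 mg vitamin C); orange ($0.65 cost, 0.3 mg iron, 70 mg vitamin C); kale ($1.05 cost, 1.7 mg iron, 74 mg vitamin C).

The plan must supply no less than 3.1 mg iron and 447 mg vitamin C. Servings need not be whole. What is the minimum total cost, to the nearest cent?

At the optimum either one food covers both requirements or two foods hit both targets exactly; no other combination can be cheaper.
bell pepper only: max(3.1/0.5, 447/148) = 6.2 servings → $6.20.
orange only: max(3.1/0.3, 447/70) = 10.33 servings → $6.72.
kale only: max(3.1/1.7, 447/74) = 6.041 servings → $6.34.
bell pepper + orange: the both-tight solution has a negative serving — not a feasible corner.
bell pepper + kale with both tight: 2.472 servings and 1.096 servings → $3.62.
orange + kale with both tight: 5.48 servings and 0.8564 servings → $4.46.
Cheapest feasible corner: $3.62.

$3.62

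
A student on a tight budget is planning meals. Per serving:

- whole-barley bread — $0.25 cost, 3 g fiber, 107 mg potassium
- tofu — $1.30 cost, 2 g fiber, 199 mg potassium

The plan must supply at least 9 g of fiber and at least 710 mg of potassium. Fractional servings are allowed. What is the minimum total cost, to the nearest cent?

$1.66

At the optimum either one food covers both requirements or two foods hit both targets exactly; no other combination can be cheaper.
whole-barley bread only: max(9/3, 710/107) = 6.636 servings → $1.66.
tofu only: max(9/2, 710/199) = 4.5 servings → $5.85.
whole-barley bread + tofu with both tight: 0.9687 servings and 3.047 servings → $4.20.
So the least-cost plan costs $1.66.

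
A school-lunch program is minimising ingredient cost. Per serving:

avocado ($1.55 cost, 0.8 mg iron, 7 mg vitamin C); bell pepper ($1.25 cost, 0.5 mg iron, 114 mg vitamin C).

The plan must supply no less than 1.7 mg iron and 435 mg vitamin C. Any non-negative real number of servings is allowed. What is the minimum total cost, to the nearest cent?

The cheapest plan sits at a corner of the feasible region — with two constraints it uses at most two foods.
avocado only: max(1.7/0.8, 435/7) = 62.14 servings → $96.32.
bell pepper only: max(1.7/0.5, 435/114) = 3.816 servings → $4.77.
avocado + bell pepper with both targets exact would need a negative amount; discard.
Cheapest feasible corner: $4.77.

$4.77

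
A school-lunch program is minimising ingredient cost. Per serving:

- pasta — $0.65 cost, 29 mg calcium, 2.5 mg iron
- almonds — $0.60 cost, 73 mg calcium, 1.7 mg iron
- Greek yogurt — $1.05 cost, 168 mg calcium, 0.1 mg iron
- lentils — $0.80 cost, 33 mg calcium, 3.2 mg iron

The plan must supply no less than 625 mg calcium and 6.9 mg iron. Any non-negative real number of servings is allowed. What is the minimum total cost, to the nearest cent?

At the optimum either one food covers both requirements or two foods hit both targets exactly; no other combination can be cheaper.
pasta only: max(625/29, 6.9/2.5) = 21.55 servings → $14.01.
almonds only: max(625/73, 6.9/1.7) = 8.562 servings → $5.14.
Greek yogurt only: max(625/168, 6.9/0.1) = 69 servings → $72.45.
lentils only: max(625/33, 6.9/3.2) = 18.94 servings → $15.15.
pasta + almonds: intersection lies outside the first quadrant.
pasta + Greek yogurt with both tight: 2.629 servings and 3.266 servings → $5.14.
pasta + lentils: the both-tight solution has a negative serving — not a feasible corner.
almonds + Greek yogurt with both tight: 3.941 servings and 2.008 servings → $4.47.
almonds + lentils with both targets exact would need a negative amount; discard.
Greek yogurt + lentils with both tight: 3.317 servings and 2.053 servings → $5.12.
So the least-cost plan costs $4.47.

$4.47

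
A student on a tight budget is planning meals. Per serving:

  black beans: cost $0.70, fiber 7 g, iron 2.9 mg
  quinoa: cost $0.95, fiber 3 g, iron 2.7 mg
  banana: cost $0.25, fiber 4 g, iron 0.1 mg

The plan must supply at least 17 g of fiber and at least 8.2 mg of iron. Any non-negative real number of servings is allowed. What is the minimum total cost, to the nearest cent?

$1.98

Two binding constraints pin down two serving amounts, so the optimal mix uses at most two foods. The candidates are each food alone (scaled to the tighter of fiber/iron) and each pair with both constraints tight.
black beans only: max(17/7, 8.2/2.9) = 2.828 servings → $1.98.
quinoa only: max(17/3, 8.2/2.7) = 5.667 servings → $5.38.
banana only: max(17/4, 8.2/0.1) = 82 servings → $20.50.
black beans + quinoa with both tight: 2.088 servings and 0.7941 servings → $2.22.
black beans + banana: the both-tight solution has a negative serving — not a feasible corner.
quinoa + banana with both tight: 2.962 servings and 2.029 servings → $3.32.
Cheapest feasible corner: $1.98.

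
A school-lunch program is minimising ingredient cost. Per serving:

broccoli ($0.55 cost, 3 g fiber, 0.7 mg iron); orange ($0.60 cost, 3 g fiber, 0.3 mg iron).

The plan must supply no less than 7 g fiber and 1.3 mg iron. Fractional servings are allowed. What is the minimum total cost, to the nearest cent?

$1.28

Two binding constraints pin down two serving amounts, so the optimal mix uses at most two foods. The candidates are each food alone (scaled to the tighter of fiber/iron) and each pair with both constraints tight.
broccoli only: max(7/3, 1.3/0.7) = 2.333 servings → $1.28.
orange only: max(7/3, 1.3/0.3) = 4.333 servings → $2.60.
broccoli + orange with both tight: 1.5 servings and 0.8333 servings → $1.32.
Cheapest feasible corner: $1.28.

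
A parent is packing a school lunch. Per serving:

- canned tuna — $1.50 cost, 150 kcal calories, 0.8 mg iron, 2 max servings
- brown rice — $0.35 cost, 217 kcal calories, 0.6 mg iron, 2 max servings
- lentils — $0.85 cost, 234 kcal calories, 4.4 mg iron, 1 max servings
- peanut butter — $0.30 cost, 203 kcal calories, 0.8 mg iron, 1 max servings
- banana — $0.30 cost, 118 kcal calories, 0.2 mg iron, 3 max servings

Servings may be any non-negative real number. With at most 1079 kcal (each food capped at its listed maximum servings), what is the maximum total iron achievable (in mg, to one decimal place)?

7.7 mg

Iron per kcal: lentils 0.0188, canned tuna 0.005333, peanut butter 0.003941, brown rice 0.002765, banana 0.001695.
Take 1 serving of lentils: uses 234 kcal, +4.4 mg iron (running total 4.4 mg).
Take 2 servings of canned tuna: uses 300 kcal, +1.6 mg iron (running total 6.0 mg).
Take 1 serving of peanut butter: uses 203 kcal, +0.8 mg iron (running total 6.8 mg).
Take 1.576 servings of brown rice: uses 342 kcal, +0.9 mg iron (running total 7.7 mg).
Greedy by best ratio exhausts the calories allowance optimally: 7.7 mg.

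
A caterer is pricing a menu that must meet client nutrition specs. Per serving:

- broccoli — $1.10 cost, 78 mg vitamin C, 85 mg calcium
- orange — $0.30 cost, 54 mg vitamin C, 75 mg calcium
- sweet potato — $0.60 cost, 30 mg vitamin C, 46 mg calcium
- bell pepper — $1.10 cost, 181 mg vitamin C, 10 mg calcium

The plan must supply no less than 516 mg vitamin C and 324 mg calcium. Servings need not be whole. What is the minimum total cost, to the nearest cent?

$2.87

broccoli only: max(516/78, 324/85) = 6.615 servings → $7.28.
orange only: max(516/54, 324/75) = 9.556 servings → $2.87.
sweet potato only: max(516/30, 324/46) = 17.2 servings → $10.32.
bell pepper only: max(516/181, 324/10) = 32.4 servings → $35.64.
broccoli + orange: the both-tight solution has a negative serving — not a feasible corner.
broccoli + sweet potato: intersection lies outside the first quadrant.
broccoli + bell pepper with both tight: 3.662 servings and 1.273 servings → $5.43.
orange + sweet potato: the both-tight solution has a negative serving — not a feasible corner.
orange + bell pepper with both tight: 4.103 servings and 1.627 servings → $3.02.
sweet potato + bell pepper with both tight: 6.664 servings and 1.746 servings → $5.92.
So the least-cost plan costs $2.87.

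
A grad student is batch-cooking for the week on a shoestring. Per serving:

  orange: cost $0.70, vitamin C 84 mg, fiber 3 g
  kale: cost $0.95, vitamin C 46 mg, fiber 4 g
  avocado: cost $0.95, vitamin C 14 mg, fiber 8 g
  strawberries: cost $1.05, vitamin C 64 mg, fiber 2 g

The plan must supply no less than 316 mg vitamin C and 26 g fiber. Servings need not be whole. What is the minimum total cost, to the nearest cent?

$4.27

An LP optimum is at a vertex; with two nutrient constraints at most two foods are used. Check each candidate.
orange only: max(316/84, 26/3) = 8.667 servings → $6.07.
kale only: max(316/46, 26/4) = 6.87 servings → $6.53.
avocado only: max(316/14, 26/8) = 22.57 servings → $21.44.
strawberries only: max(316/64, 26/2) = 13 servings → $13.65.
orange + kale with both tight: 0.3434 servings and 6.242 servings → $6.17.
orange + avocado with both tight: 3.435 servings and 1.962 servings → $4.27.
orange + strawberries: intersection lies outside the first quadrant.
kale + avocado with both targets exact would need a negative amount; discard.
kale + strawberries with both tight: 6.293 servings and 0.4146 servings → $6.41.
avocado + strawberries with both tight: 2.132 servings and 4.471 servings → $6.72.
Cheapest feasible corner: $4.27.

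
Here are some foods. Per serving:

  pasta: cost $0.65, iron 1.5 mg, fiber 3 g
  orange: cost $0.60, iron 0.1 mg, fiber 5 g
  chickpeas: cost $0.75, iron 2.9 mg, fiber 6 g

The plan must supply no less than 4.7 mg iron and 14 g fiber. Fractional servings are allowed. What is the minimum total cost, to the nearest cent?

$1.73

Compare the cost at each extreme point of the feasible region.
pasta only: max(4.7/1.5, 14/3) = 4.667 servings → $3.03.
orange only: max(4.7/0.1, 14/5) = 47 servings → $28.20.
chickpeas only: max(4.7/2.9, 14/6) = 2.333 servings → $1.75.
pasta + orange with both tight: 3.069 servings and 0.9583 servings → $2.57.
pasta + chickpeas: intersection lies outside the first quadrant.
orange + chickpeas with both tight: 0.8921 servings and 1.59 servings → $1.73.
So the least-cost plan costs $1.73.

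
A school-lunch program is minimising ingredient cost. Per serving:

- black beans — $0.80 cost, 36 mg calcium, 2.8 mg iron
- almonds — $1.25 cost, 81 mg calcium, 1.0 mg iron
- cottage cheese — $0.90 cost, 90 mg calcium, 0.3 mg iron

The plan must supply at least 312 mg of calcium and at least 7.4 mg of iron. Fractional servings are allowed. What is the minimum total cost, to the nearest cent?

The cheapest plan sits at a corner of the feasible region — with two constraints it uses at most two foods.
black beans only: max(312/36, 7.4/2.8) = 8.667 servings → $6.93.
almonds only: max(312/81, 7.4/1.0) = 7.4 servings → $9.25.
cottage cheese only: max(312/90, 7.4/0.3) = 24.67 servings → $22.20.
black beans + almonds with both tight: 1.506 servings and 3.182 servings → $5.18.
black beans + cottage cheese with both tight: 2.373 servings and 2.517 servings → $4.16.
almonds + cottage cheese: intersection lies outside the first quadrant.
The minimum over all feasible corners is $4.16.

$4.16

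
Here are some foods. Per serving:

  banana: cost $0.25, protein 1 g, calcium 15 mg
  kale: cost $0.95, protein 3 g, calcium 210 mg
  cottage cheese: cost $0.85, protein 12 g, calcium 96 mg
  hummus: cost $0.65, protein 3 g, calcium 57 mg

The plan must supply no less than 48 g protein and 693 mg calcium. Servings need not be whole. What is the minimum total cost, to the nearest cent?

$4.63

An LP optimum is at a vertex; with two nutrient constraints at most two foods are used. Check each candidate.
banana only: max(48/1, 693/15) = 48 servings → $12.00.
kale only: max(48/3, 693/210) = 16 servings → $15.20.
cottage cheese only: max(48/12, 693/96) = 7.219 servings → $6.14.
hummus only: max(48/3, 693/57) = 16 servings → $10.40.
banana + kale: intersection lies outside the first quadrant.
banana + cottage cheese with both tight: 44.14 servings and 0.3214 servings → $11.31.
banana + hummus: intersection lies outside the first quadrant.
kale + cottage cheese with both tight: 1.661 servings and 3.585 servings → $4.63.
kale + hummus: the both-tight solution has a negative serving — not a feasible corner.
cottage cheese + hummus with both tight: 1.659 servings and 9.364 servings → $7.50.
So the least-cost plan costs $4.63.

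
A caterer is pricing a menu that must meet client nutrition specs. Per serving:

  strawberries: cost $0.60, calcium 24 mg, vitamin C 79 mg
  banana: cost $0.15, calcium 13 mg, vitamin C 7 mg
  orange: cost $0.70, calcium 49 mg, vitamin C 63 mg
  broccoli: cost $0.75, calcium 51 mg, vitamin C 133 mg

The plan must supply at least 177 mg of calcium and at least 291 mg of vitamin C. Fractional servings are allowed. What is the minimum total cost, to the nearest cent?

A basic optimal solution has at most two foods positive. Try each food alone and each pair with both targets met exactly.
strawberries only: max(177/24, 291/79) = 7.375 servings → $4.42.
banana only: max(177/13, 291/7) = 41.57 servings → $6.24.
orange only: max(177/49, 291/63) = 4.619 servings → $3.23.
broccoli only: max(177/51, 291/133) = 3.471 servings → $2.60.
strawberries + banana with both tight: 2.962 servings and 8.148 servings → $3.00.
strawberries + orange with both tight: 1.318 servings and 2.967 servings → $2.87.
strawberries + broccoli: the both-tight solution has a negative serving — not a feasible corner.
banana + orange: the both-tight solution has a negative serving — not a feasible corner.
banana + broccoli with both tight: 6.341 servings and 1.854 servings → $2.34.
orange + broccoli with both tight: 2.633 servings and 0.9407 servings → $2.55.
The minimum over all feasible corners is $2.34.

$2.34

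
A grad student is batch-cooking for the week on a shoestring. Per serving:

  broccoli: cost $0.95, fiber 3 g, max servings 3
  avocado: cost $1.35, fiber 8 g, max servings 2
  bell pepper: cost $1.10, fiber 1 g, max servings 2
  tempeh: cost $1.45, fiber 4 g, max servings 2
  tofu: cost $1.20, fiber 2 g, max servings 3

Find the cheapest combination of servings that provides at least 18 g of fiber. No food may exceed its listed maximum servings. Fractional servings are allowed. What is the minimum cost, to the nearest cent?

Cost per g of fiber: avocado $0.1688, broccoli $0.3167, tempeh $0.3625, tofu $0.6000, bell pepper $1.1000.
Take 2 servings of avocado: +16.0 g fiber for $2.70 (total $2.70, still need 2.0 g).
Take 0.6667 servings of broccoli: +2.0 g fiber for $0.63 (total $3.33, still need 0.0 g).
Filling from the cheapest source first is optimal under one linear minimum: $3.33.

$3.33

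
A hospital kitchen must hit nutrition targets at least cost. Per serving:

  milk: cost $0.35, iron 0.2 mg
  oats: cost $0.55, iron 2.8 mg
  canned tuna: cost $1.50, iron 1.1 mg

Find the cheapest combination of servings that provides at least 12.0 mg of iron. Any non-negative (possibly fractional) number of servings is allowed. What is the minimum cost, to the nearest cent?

Cost per mg of iron: oats $0.1964, canned tuna $1.3636, milk $1.7500.
With no serving limits, use only oats: 12.0 mg / 2.8 mg = 4.286 servings × $0.55 = $2.36.

$2.36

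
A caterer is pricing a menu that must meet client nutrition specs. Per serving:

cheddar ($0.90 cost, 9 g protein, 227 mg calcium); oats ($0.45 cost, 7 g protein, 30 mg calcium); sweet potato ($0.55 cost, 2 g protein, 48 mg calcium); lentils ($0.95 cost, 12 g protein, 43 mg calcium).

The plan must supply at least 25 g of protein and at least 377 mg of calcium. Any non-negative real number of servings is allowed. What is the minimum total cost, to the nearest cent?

$2.07

cheddar only: max(25/9, 377/227) = 2.778 servings → $2.50.
oats only: max(25/7, 377/30) = 12.57 servings → $5.66.
sweet potato only: max(25/2, 377/48) = 12.5 servings → $6.88.
lentils only: max(25/12, 377/43) = 8.767 servings → $8.33.
cheddar + oats with both tight: 1.432 servings and 1.73 servings → $2.07.
cheddar + sweet potato with both targets exact would need a negative amount; discard.
cheddar + lentils with both tight: 1.476 servings and 0.9765 servings → $2.26.
oats + sweet potato with both tight: 1.616 servings and 6.844 servings → $4.49.
oats + lentils with both targets exact would need a negative amount; discard.
sweet potato + lentils with both tight: 7.039 servings and 0.9102 servings → $4.74.
Cheapest feasible corner: $2.07.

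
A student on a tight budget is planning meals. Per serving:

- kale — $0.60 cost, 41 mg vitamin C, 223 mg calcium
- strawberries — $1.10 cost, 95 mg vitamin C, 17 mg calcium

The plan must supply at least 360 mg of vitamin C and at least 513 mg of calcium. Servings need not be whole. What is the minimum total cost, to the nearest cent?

An LP optimum is at a vertex; with two nutrient constraints at most two foods are used. Check each candidate.
kale only: max(360/41, 513/223) = 8.78 servings → $5.27.
strawberries only: max(360/95, 513/17) = 30.18 servings → $33.19.
kale + strawberries with both tight: 2.08 servings and 2.892 servings → $4.43.
So the least-cost plan costs $4.43.

$4.43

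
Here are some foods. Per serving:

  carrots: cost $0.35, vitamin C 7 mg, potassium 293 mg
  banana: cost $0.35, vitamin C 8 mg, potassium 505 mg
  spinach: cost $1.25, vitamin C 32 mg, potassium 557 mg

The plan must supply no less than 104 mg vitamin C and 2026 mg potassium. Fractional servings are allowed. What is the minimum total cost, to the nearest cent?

carrots only: max(104/7, 2026/293) = 14.86 servings → $5.20.
banana only: max(104/8, 2026/505) = 13 servings → $4.55.
spinach only: max(104/32, 2026/557) = 3.637 servings → $4.55.
carrots + banana with both targets exact would need a negative amount; discard.
carrots + spinach with both tight: 1.261 servings and 2.974 servings → $4.16.
banana + spinach with both tight: 0.5899 servings and 3.103 servings → $4.08.
Cheapest feasible corner: $4.08.

$4.08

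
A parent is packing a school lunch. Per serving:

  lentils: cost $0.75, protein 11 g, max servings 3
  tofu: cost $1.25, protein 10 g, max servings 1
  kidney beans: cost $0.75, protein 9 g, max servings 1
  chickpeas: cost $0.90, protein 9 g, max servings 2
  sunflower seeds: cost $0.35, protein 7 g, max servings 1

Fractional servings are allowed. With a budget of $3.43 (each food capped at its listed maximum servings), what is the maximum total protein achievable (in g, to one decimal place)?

49.8 g

Protein per dollar: sunflower seeds 20, lentils 14.67, kidney beans 12, chickpeas 10, tofu 8.
Take 1 serving of sunflower seeds: spends $0.35, +7.0 g protein (running total 7.0 g).
Take 3 servings of lentils: spends $2.25, +33.0 g protein (running total 40.0 g).
Take 1 serving of kidney beans: spends $0.75, +9.0 g protein (running total 49.0 g).
Take 0.08889 servings of chickpeas: spends $0.08, +0.8 g protein (running total 49.8 g).
Greedy by best ratio exhausts the cost allowance optimally: 49.8 g.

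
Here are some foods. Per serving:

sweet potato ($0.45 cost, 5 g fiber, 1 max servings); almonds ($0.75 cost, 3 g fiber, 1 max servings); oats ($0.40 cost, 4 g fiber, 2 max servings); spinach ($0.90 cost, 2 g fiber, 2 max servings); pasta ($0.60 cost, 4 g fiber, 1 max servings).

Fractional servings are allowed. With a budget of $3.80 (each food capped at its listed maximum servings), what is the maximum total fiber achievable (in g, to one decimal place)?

22.7 g

Fiber per dollar: sweet potato 11.11, oats 10, pasta 6.667, almonds 4, spinach 2.222.
Take 1 serving of sweet potato: spends $0.45, +5.0 g fiber (running total 5.0 g).
Take 2 servings of oats: spends $0.80, +8.0 g fiber (running total 13.0 g).
Take 1 serving of pasta: spends $0.60, +4.0 g fiber (running total 17.0 g).
Take 1 serving of almonds: spends $0.75, +3.0 g fiber (running total 20.0 g).
Take 1.333 servings of spinach: spends $1.20, +2.7 g fiber (running total 22.7 g).
Greedy by best ratio exhausts the cost allowance optimally: 22.7 g.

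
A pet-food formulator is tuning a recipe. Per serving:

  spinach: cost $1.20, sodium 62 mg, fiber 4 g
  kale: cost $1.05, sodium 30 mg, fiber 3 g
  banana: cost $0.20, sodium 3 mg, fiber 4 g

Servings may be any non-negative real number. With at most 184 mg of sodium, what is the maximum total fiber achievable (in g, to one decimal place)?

245.3 g

Fiber per mg sodium: banana 1.333, kale 0.1, spinach 0.06452.
With no serving limits, spend the whole sodium allowance on banana: 184 mg / 3 mg × 4 g = 245.3 g.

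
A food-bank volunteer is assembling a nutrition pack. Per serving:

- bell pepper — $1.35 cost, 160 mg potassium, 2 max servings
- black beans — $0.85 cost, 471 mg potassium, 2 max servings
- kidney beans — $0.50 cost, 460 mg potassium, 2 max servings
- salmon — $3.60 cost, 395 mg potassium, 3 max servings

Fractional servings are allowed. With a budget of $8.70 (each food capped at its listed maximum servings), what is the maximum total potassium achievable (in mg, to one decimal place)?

Potassium per dollar: kidney beans 920, black beans 554.1, bell pepper 118.5, salmon 109.7.
Take 2 servings of kidney beans: spends $1.00, +920.0 mg potassium (running total 920.0 mg).
Take 2 servings of black beans: spends $1.70, +942.0 mg potassium (running total 1862.0 mg).
Take 2 servings of bell pepper: spends $2.70, +320.0 mg potassium (running total 2182.0 mg).
Take 0.9167 servings of salmon: spends $3.30, +362.1 mg potassium (running total 2544.1 mg).
Greedy by best ratio exhausts the cost allowance optimally: 2544.1 mg.

2544.1 mg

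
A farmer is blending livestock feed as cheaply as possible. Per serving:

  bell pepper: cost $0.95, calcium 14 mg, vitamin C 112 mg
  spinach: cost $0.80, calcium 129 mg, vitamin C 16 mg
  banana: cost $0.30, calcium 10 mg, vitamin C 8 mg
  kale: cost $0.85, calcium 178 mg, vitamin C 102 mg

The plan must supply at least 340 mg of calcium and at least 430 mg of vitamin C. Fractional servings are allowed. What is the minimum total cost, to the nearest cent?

At the optimum either one food covers both requirements or two foods hit both targets exactly; no other combination can be cheaper.
bell pepper only: max(340/14, 430/112) = 24.29 servings → $23.07.
spinach only: max(340/129, 430/16) = 26.88 servings → $21.50.
banana only: max(340/10, 430/8) = 53.75 servings → $16.12.
kale only: max(340/178, 430/102) = 4.216 servings → $3.58.
bell pepper + spinach with both tight: 3.517 servings and 2.254 servings → $5.14.
bell pepper + banana with both tight: 1.567 servings and 31.81 servings → $11.03.
bell pepper + kale with both tight: 2.262 servings and 1.732 servings → $3.62.
spinach + banana: intersection lies outside the first quadrant.
spinach + kale: the both-tight solution has a negative serving — not a feasible corner.
banana + kale: intersection lies outside the first quadrant.
Cheapest feasible corner: $3.58.

$3.58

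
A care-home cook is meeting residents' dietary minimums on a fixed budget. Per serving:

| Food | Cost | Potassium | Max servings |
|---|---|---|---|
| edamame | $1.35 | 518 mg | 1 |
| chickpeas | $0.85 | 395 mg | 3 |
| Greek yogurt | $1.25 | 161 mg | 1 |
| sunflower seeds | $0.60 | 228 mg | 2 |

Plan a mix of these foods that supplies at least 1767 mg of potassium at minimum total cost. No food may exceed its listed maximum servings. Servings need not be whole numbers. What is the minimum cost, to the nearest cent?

Cost per mg of potassium: chickpeas $0.0022, edamame $0.0026, sunflower seeds $0.0026, Greek yogurt $0.0078.
Take 3 servings of chickpeas: +1185.0 mg potassium for $2.55 (total $2.55, still need 582.0 mg).
Take 1 serving of edamame: +518.0 mg potassium for $1.35 (total $3.90, still need 64.0 mg).
Take 0.2807 servings of sunflower seeds: +64.0 mg potassium for $0.17 (total $4.07, still need 0.0 mg).
Filling from the cheapest source first is optimal under one linear minimum: $4.07.

$4.07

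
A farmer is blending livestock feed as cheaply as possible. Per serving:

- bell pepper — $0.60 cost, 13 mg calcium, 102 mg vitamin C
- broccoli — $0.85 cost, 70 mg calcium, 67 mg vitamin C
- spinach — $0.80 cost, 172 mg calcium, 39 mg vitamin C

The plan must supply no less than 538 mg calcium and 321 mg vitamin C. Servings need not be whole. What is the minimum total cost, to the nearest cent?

This is a tiny linear program; its minimum lies at a vertex of the feasible set. List the vertices and price them.
bell pepper only: max(538/13, 321/102) = 41.38 servings → $24.83.
broccoli only: max(538/70, 321/67) = 7.686 servings → $6.53.
spinach only: max(538/172, 321/39) = 8.231 servings → $6.58.
bell pepper + broccoli: the both-tight solution has a negative serving — not a feasible corner.
bell pepper + spinach with both tight: 2.009 servings and 2.976 servings → $3.59.
broccoli + spinach with both tight: 3.892 servings and 1.544 servings → $4.54.
The minimum over all feasible corners is $3.59.

$3.59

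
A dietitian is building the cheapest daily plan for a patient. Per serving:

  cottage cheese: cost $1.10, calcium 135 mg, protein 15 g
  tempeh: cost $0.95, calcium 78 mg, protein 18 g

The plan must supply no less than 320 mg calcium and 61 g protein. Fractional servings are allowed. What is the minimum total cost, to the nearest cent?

$3.46

For a min-cost LP with two ≥-constraints, a basic feasible solution has at most two positive variables.
cottage cheese only: max(320/135, 61/15) = 4.067 servings → $4.47.
tempeh only: max(320/78, 61/18) = 4.103 servings → $3.90.
cottage cheese + tempeh with both tight: 0.7952 servings and 2.726 servings → $3.46.
Cheapest feasible corner: $3.46.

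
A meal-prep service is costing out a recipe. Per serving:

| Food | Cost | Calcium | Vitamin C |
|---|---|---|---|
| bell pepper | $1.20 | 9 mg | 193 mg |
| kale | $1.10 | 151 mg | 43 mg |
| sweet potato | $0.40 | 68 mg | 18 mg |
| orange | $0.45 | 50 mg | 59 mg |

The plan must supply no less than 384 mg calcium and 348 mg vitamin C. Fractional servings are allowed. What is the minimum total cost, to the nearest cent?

$3.10

An LP optimum is at a vertex; with two nutrient constraints at most two foods are used. Check each candidate.
bell pepper only: max(384/9, 348/193) = 42.67 servings → $51.20.
kale only: max(384/151, 348/43) = 8.093 servings → $8.90.
sweet potato only: max(384/68, 348/18) = 19.33 servings → $7.73.
orange only: max(384/50, 348/59) = 7.68 servings → $3.46.
bell pepper + kale with both tight: 1.253 servings and 2.468 servings → $4.22.
bell pepper + sweet potato with both tight: 1.292 servings and 5.476 servings → $3.74.
bell pepper + orange: intersection lies outside the first quadrant.
kale + sweet potato with both targets exact would need a negative amount; discard.
kale + orange with both tight: 0.7776 servings and 5.332 servings → $3.25.
sweet potato + orange with both tight: 1.689 servings and 5.383 servings → $3.10.
The minimum over all feasible corners is $3.10.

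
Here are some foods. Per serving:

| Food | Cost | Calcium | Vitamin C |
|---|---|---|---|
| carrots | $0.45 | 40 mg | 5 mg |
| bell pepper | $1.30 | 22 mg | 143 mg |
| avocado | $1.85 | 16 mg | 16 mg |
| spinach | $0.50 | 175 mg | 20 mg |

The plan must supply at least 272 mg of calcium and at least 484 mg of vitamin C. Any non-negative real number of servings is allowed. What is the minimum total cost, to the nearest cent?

$4.77

Compare the cost at each extreme point of the feasible region.
carrots only: max(272/40, 484/5) = 96.8 servings → $43.56.
bell pepper only: max(272/22, 484/143) = 12.36 servings → $16.07.
avocado only: max(272/16, 484/16) = 30.25 servings → $55.96.
spinach only: max(272/175, 484/20) = 24.2 servings → $12.10.
carrots + bell pepper with both tight: 5.035 servings and 3.209 servings → $6.44.
carrots + avocado with both targets exact would need a negative amount; discard.
carrots + spinach: the both-tight solution has a negative serving — not a feasible corner.
bell pepper + avocado with both tight: 1.752 servings and 14.59 servings → $29.27.
bell pepper + spinach with both tight: 3.224 servings and 1.149 servings → $4.77.
avocado + spinach with both targets exact would need a negative amount; discard.
Cheapest feasible corner: $4.77.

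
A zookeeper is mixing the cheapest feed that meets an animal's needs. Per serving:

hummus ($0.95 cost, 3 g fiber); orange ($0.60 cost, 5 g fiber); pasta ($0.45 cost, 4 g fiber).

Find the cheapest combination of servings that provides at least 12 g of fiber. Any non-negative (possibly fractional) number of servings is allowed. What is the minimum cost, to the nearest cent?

$1.35

Cost per g of fiber: pasta $0.1125, orange $0.1200, hummus $0.3167.
With no serving limits, use only pasta: 12 g / 4 g = 3 servings × $0.45 = $1.35.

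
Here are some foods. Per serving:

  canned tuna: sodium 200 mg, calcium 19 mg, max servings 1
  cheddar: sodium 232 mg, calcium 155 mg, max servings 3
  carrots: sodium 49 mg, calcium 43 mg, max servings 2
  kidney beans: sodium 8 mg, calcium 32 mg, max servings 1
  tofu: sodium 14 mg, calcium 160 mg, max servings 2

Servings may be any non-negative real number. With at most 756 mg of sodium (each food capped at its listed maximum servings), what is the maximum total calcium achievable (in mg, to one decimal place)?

853.6 mg

Calcium per mg sodium: tofu 11.43, kidney beans 4, carrots 0.8776, cheddar 0.6681, canned tuna 0.095.
Take 2 servings of tofu: uses 28 mg sodium, +320.0 mg calcium (running total 320.0 mg).
Take 1 serving of kidney beans: uses 8 mg sodium, +32.0 mg calcium (running total 352.0 mg).
Take 2 servings of carrots: uses 98 mg sodium, +86.0 mg calcium (running total 438.0 mg).
Take 2.681 servings of cheddar: uses 622 mg sodium, +415.6 mg calcium (running total 853.6 mg).
Filling greedily by calcium-per-mg sodium is optimal for one linear limit, giving 853.6 mg.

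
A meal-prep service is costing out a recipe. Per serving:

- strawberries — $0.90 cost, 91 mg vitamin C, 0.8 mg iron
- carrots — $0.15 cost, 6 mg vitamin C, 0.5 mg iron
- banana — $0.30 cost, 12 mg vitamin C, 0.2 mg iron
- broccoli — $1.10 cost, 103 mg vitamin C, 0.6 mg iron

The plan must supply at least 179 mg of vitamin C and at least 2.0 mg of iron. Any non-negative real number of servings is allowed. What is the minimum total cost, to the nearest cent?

$1.86

Check every corner: each single food scaled to meet both minima, and each pair solved so both constraints bind.
strawberries only: max(179/91, 2.0/0.8) = 2.5 servings → $2.25.
carrots only: max(179/6, 2.0/0.5) = 29.83 servings → $4.47.
banana only: max(179/12, 2.0/0.2) = 14.92 servings → $4.47.
broccoli only: max(179/103, 2.0/0.6) = 3.333 servings → $3.67.
strawberries + carrots with both tight: 1.904 servings and 0.9533 servings → $1.86.
strawberries + banana with both tight: 1.372 servings and 4.512 servings → $2.59.
strawberries + broccoli with both targets exact would need a negative amount; discard.
carrots + banana with both targets exact would need a negative amount; discard.
carrots + broccoli with both tight: 2.058 servings and 1.618 servings → $2.09.
banana + broccoli with both tight: 7.358 servings and 0.8806 servings → $3.18.
Cheapest feasible corner: $1.86.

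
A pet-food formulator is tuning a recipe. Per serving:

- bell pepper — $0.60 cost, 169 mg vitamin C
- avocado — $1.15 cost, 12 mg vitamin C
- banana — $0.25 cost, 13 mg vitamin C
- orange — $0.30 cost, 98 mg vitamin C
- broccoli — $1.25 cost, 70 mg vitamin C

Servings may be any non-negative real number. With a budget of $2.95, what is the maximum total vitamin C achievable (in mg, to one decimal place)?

963.7 mg

Vitamin C per dollar: orange 326.7, bell pepper 281.7, broccoli 56, banana 52, avocado 10.43.
With no serving limits, spend the whole cost allowance on orange: $2.95 / $0.30 × 98 mg = 963.7 mg.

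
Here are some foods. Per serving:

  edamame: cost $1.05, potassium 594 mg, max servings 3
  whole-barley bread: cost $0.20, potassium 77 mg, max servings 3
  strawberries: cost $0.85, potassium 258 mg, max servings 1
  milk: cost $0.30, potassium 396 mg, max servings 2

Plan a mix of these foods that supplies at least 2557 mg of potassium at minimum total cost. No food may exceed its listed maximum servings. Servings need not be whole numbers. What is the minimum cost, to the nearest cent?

Cost per mg of potassium: milk $0.0008, edamame $0.0018, whole-barley bread $0.0026, strawberries $0.0033.
Take 2 servings of milk: +792.0 mg potassium for $0.60 (total $0.60, still need 1765.0 mg).
Take 2.971 servings of edamame: +1765.0 mg potassium for $3.12 (total $3.72, still need 0.0 mg).
Greedy by cheapest-per-mg is optimal for a single linear constraint, so the minimum cost is $3.72.

$3.72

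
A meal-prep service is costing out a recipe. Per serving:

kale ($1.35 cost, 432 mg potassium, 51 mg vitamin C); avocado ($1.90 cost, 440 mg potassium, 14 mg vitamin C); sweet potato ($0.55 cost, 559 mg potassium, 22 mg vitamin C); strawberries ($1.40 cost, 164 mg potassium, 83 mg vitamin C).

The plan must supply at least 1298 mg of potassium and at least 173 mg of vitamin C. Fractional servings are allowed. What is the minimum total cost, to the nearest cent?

$3.25

Check every corner: each single food scaled to meet both minima, and each pair solved so both constraints bind.
kale only: max(1298/432, 173/51) = 3.392 servings → $4.58.
avocado only: max(1298/440, 173/14) = 12.36 servings → $23.48.
sweet potato only: max(1298/559, 173/22) = 7.864 servings → $4.33.
strawberries only: max(1298/164, 173/83) = 7.915 servings → $11.08.
kale + avocado: the both-tight solution has a negative serving — not a feasible corner.
kale + sweet potato with both targets exact would need a negative amount; discard.
kale + strawberries with both tight: 2.887 servings and 0.3106 servings → $4.33.
avocado + sweet potato: the both-tight solution has a negative serving — not a feasible corner.
avocado + strawberries with both tight: 2.319 servings and 1.693 servings → $6.78.
sweet potato + strawberries with both tight: 1.855 servings and 1.593 servings → $3.25.
Cheapest feasible corner: $3.25.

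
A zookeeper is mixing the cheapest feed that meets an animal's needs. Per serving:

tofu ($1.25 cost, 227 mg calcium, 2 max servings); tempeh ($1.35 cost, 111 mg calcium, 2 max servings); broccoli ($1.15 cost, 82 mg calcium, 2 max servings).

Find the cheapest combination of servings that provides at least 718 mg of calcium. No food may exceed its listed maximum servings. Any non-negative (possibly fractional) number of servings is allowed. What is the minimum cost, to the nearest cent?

Cost per mg of calcium: tofu $0.0055, tempeh $0.0122, broccoli $0.0140.
Take 2 servings of tofu: +454.0 mg calcium for $2.50 (total $2.50, still need 264.0 mg).
Take 2 servings of tempeh: +222.0 mg calcium for $2.70 (total $5.20, still need 42.0 mg).
Take 0.5122 servings of broccoli: +42.0 mg calcium for $0.59 (total $5.79, still need 0.0 mg).
Greedy by cheapest-per-mg is optimal for a single linear constraint, so the minimum cost is $5.79.

$5.79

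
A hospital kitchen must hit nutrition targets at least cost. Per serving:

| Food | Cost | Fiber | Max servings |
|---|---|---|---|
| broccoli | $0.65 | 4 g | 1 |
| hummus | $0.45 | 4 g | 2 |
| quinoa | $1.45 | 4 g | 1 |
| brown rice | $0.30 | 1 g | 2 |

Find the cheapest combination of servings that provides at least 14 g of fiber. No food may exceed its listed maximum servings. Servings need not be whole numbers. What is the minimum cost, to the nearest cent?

Cost per g of fiber: hummus $0.1125, broccoli $0.1625, brown rice $0.3000, quinoa $0.3625.
Take 2 servings of hummus: +8.0 g fiber for $0.90 (total $0.90, still need 6.0 g).
Take 1 serving of broccoli: +4.0 g fiber for $0.65 (total $1.55, still need 2.0 g).
Take 2 servings of brown rice: +2.0 g fiber for $0.60 (total $2.15, still need 0.0 g).
Greedy by cheapest-per-g is optimal for a single linear constraint, so the minimum cost is $2.15.

$2.15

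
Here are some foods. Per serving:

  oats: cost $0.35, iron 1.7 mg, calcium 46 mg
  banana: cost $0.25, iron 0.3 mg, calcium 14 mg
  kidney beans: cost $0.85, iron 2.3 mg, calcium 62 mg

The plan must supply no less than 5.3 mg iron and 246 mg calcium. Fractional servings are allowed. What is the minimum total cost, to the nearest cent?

For a min-cost LP with two ≥-constraints, a basic feasible solution has at most two positive variables.
oats only: max(5.3/1.7, 246/46) = 5.348 servings → $1.87.
banana only: max(5.3/0.3, 246/14) = 17.67 servings → $4.42.
kidney beans only: max(5.3/2.3, 246/62) = 3.968 servings → $3.37.
oats + banana with both tight: 0.04 servings and 17.44 servings → $4.37.
oats + kidney beans: the both-tight solution has a negative serving — not a feasible corner.
banana + kidney beans with both tight: 17.44 servings and 0.02941 servings → $4.39.
Cheapest feasible corner: $1.87.

$1.87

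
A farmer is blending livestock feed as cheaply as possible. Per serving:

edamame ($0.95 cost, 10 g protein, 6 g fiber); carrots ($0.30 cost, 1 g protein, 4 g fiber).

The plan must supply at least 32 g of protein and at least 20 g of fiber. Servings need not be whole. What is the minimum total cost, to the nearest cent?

$3.09

With two linear requirements the optimum uses one or two foods; enumerate the corners.
edamame only: max(32/10, 20/6) = 3.333 servings → $3.17.
carrots only: max(32/1, 20/4) = 32 servings → $9.60.
edamame + carrots with both tight: 3.176 servings and 0.2353 servings → $3.09.
Cheapest feasible corner: $3.09.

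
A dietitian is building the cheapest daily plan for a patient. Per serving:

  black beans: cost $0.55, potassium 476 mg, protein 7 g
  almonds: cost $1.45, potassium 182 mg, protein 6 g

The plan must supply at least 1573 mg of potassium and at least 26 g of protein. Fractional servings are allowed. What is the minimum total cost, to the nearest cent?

The cheapest plan sits at a corner of the feasible region — with two constraints it uses at most two foods.
black beans only: max(1573/476, 26/7) = 3.714 servings → $2.04.
almonds only: max(1573/182, 26/6) = 8.643 servings → $12.53.
black beans + almonds with both tight: 2.975 servings and 0.8628 servings → $2.89.
The minimum over all feasible corners is $2.04.

$2.04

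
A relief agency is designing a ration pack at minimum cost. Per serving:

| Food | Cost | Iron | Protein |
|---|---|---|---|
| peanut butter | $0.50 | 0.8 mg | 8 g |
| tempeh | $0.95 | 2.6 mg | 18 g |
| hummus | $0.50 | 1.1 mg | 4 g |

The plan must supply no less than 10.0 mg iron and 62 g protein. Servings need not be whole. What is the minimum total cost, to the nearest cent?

peanut butter only: max(10.0/0.8, 62/8) = 12.5 servings → $6.25.
tempeh only: max(10.0/2.6, 62/18) = 3.846 servings → $3.65.
hummus only: max(10.0/1.1, 62/4) = 15.5 servings → $7.75.
peanut butter + tempeh with both targets exact would need a negative amount; discard.
peanut butter + hummus with both tight: 5.036 servings and 5.429 servings → $5.23.
tempeh + hummus with both tight: 3 servings and 2 servings → $3.85.
Cheapest feasible corner: $3.65.

$3.65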